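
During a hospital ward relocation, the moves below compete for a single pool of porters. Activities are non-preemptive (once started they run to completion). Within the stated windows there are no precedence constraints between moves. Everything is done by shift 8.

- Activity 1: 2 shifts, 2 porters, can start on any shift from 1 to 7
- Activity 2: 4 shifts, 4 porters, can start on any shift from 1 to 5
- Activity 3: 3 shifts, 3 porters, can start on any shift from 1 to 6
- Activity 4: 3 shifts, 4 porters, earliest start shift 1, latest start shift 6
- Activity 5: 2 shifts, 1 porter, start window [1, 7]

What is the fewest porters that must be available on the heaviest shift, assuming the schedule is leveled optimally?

Early-start (Activity 1@1, Activity 2@1, Activity 3@1, Activity 4@1, Activity 5@1) gives peak 14: s1:14  s2:14  s3:11  s4:4  s5:0  s6:0  s7:0  s8:0.
Shift Activity 3→3, Activity 4→5.
Schedule Activity 1@1, Activity 2@1, Activity 3@3, Activity 4@5, Activity 5@1: s1:7  s2:7  s3:7  s4:7  s5:7  s6:4  s7:4  s8:0 — peak 7.

7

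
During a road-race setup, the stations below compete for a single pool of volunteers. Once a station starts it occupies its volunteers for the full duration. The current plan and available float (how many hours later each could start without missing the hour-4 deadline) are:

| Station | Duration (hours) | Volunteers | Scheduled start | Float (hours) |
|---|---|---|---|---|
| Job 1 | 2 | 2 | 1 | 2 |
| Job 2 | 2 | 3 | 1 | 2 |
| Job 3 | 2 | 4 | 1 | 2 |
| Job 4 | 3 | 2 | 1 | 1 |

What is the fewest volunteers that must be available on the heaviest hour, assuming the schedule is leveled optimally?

Early-start (Job 1@1, Job 2@1, Job 3@1, Job 4@1) gives peak 11: h1:11  h2:11  h3:2  h4:0.
Shift Job 3→3.
Schedule Job 1@1, Job 2@1, Job 3@3, Job 4@1: h1:7  h2:7  h3:6  h4:4 — peak 7.

7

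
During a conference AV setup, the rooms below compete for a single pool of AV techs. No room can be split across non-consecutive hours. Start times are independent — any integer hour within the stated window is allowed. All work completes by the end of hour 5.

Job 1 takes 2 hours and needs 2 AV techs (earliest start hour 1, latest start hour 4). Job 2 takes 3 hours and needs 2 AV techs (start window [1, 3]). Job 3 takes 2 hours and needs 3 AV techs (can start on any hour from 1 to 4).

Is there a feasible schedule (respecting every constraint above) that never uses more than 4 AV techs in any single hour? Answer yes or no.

yes

Schedule Job 1@1, Job 2@1, Job 3@4: h1:4  h2:4  h3:2  h4:3  h5:3 — peak 4 ≤ 4.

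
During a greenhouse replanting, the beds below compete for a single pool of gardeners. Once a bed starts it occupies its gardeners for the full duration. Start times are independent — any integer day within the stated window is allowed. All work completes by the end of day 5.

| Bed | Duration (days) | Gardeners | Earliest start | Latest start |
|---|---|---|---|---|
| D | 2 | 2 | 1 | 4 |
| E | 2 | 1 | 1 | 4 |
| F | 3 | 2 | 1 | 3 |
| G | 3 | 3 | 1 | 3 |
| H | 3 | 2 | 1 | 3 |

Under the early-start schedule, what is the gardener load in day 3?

At early start, day 3 has: F, G, H.
Demand: 2 + 3 + 2 = 7.

7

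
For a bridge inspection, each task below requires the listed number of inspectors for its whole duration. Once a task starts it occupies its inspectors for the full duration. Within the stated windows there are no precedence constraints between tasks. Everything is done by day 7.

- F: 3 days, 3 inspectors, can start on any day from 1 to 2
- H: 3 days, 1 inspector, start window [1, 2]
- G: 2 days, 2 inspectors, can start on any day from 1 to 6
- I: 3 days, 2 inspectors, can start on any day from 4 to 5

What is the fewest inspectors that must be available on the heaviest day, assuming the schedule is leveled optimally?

4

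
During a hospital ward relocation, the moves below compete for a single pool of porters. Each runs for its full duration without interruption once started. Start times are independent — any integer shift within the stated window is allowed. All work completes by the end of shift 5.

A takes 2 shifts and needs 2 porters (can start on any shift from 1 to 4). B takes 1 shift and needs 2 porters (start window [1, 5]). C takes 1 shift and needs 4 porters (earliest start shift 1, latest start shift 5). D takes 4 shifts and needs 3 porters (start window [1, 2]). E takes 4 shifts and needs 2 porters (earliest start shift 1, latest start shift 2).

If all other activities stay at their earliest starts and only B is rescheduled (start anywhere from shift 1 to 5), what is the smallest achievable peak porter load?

B@1: s1:13  s2:7  s3:5  s4:5  s5:0 → peak 13
B@2: s1:11  s2:9  s3:5  s4:5  s5:0 → peak 11
B@3: s1:11  s2:7  s3:7  s4:5  s5:0 → peak 11
B@4: s1:11  s2:7  s3:5  s4:7  s5:0 → peak 11
B@5: s1:11  s2:7  s3:5  s4:5  s5:2 → peak 11
Best is B@2, peak 11.

11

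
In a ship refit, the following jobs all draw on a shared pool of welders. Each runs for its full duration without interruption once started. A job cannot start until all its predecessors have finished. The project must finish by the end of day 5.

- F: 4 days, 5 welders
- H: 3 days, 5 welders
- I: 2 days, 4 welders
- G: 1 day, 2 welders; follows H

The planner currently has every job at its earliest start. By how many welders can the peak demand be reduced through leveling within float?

4

Early-start peak: d1:14  d2:14  d3:10  d4:7  d5:0 ⇒ 14.
Leveled (F@1, H@1, I@4, G@5): d1:10  d2:10  d3:10  d4:9  d5:6 ⇒ 10.
Reduction 14 − 10 = 4.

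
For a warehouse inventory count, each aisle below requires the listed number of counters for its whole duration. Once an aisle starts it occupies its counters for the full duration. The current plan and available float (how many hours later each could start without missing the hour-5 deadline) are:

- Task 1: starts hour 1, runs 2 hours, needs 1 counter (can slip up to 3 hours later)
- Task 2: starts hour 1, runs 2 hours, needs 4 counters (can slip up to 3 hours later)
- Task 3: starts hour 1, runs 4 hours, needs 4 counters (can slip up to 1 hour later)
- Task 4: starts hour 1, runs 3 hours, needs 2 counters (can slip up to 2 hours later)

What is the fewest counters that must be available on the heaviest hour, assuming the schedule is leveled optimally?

8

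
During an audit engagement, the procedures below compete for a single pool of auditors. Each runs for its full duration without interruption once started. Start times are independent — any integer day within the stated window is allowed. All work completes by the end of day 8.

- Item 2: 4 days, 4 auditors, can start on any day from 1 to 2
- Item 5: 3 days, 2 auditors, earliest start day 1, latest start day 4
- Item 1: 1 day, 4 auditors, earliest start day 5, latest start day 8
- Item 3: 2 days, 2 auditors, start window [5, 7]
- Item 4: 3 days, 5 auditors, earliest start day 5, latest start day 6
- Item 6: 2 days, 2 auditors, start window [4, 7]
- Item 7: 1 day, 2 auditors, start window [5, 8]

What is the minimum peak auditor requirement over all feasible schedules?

7

Early-start (Item 2@1, Item 5@1, Item 1@5, Item 3@5, Item 4@5, Item 6@4, Item 7@5) gives peak 15: d1:6  d2:6  d3:6  d4:6  d5:15  d6:7  d7:5  d8:0.
Shift Item 3→6, Item 4→6, Item 7→8.
Schedule Item 2@1, Item 5@1, Item 1@5, Item 3@6, Item 4@6, Item 6@4, Item 7@8: d1:6  d2:6  d3:6  d4:6  d5:6  d6:7  d7:7  d8:7 — peak 7.
Total auditor-days = 51 over 8 days ⇒ peak ≥ ⌈51/8⌉ = 7, so 7 is optimal.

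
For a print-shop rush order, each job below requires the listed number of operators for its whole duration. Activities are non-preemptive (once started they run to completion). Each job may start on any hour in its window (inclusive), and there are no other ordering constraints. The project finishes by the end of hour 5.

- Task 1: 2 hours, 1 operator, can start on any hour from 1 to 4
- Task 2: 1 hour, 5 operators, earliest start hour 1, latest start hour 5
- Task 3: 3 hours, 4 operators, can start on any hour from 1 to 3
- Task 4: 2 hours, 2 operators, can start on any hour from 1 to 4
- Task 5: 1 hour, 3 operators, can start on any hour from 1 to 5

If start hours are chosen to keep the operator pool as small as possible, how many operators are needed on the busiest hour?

6

Early-start (Task 1@1, Task 2@1, Task 3@1, Task 4@1, Task 5@1) gives peak 15: h1:15  h2:7  h3:4  h4:0  h5:0.
Shift Task 3→2, Task 4→3, Task 5→5.
Schedule Task 1@1, Task 2@1, Task 3@2, Task 4@3, Task 5@5: h1:6  h2:5  h3:6  h4:6  h5:3 — peak 6.
Total operator-hours = 26 over 5 hours ⇒ peak ≥ ⌈26/5⌉ = 6, so 6 is optimal.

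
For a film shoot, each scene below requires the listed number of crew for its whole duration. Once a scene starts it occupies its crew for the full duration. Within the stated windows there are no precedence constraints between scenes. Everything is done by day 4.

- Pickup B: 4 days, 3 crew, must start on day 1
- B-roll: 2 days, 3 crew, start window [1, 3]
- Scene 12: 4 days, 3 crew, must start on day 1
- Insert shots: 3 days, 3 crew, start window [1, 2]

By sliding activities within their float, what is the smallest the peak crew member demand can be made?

12

Schedule Pickup B@1, B-roll@1, Scene 12@1, Insert shots@1: d1:12  d2:12  d3:9  d4:6 — peak 12.
No arrangement of the 6 feasible schedules does better.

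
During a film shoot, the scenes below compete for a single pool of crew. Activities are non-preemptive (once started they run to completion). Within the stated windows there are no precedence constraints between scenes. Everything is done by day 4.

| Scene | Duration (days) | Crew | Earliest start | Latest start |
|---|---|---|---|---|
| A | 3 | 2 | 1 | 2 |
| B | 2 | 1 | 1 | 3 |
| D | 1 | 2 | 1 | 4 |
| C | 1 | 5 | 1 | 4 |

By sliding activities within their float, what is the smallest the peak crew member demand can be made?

Early-start (A@1, B@1, D@1, C@1) gives peak 10: d1:10  d2:3  d3:2  d4:0.
Shift C→4.
Schedule A@1, B@1, D@1, C@4: d1:5  d2:3  d3:2  d4:5 — peak 5.

5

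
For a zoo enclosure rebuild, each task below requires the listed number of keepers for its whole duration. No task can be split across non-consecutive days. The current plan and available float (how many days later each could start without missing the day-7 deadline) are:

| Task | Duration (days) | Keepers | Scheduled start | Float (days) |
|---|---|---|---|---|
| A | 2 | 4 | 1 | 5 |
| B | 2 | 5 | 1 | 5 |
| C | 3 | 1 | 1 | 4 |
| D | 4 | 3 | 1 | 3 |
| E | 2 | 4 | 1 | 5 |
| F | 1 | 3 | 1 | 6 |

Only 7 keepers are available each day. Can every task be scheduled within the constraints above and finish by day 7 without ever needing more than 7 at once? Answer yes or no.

yes

Schedule A@1, B@5, C@5, D@1, E@3, F@7: d1:7  d2:7  d3:7  d4:7  d5:6  d6:6  d7:4 — peak 7 ≤ 7.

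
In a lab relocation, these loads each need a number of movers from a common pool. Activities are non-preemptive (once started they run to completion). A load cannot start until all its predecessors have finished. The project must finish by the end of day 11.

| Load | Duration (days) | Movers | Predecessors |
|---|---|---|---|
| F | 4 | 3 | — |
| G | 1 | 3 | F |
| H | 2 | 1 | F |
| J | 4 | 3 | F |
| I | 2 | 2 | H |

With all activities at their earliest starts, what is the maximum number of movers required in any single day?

7

Early-start schedule: F@1, G@5, H@5, J@5, I@7.
Load per day: day 1: 3, day 2: 3, day 3: 3, day 4: 3, day 5: 7, day 6: 4, day 7: 5, day 8: 5, day 9: 0, day 10: 0, day 11: 0.
Peak is 7.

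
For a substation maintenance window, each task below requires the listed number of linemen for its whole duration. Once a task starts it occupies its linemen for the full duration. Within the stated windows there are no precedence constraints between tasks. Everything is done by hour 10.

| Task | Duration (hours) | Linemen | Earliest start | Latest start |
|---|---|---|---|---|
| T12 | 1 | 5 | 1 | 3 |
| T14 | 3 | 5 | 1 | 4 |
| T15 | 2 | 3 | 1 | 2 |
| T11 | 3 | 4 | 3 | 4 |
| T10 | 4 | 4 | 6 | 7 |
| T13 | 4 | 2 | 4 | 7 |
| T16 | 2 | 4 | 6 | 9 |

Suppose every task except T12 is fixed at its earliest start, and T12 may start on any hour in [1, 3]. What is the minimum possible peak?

T12@1: h1:13  h2:8  h3:9  h4:6  h5:6  h6:10  h7:10  h8:4  h9:4  h10:0 → peak 13
T12@2: h1:8  h2:13  h3:9  h4:6  h5:6  h6:10  h7:10  h8:4  h9:4  h10:0 → peak 13
T12@3: h1:8  h2:8  h3:14  h4:6  h5:6  h6:10  h7:10  h8:4  h9:4  h10:0 → peak 14
Best is T12@1, peak 13.

13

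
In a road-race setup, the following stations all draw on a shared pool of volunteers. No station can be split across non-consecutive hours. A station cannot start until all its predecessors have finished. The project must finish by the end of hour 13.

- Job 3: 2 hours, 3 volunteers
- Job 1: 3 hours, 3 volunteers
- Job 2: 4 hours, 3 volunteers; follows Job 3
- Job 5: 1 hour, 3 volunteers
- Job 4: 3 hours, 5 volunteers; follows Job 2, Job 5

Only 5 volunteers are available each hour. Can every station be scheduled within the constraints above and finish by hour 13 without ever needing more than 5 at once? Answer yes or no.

Schedule Job 3@1, Job 1@3, Job 2@6, Job 5@10, Job 4@11: h1:3  h2:3  h3:3  h4:3  h5:3  h6:3  h7:3  h8:3  h9:3  h10:3  h11:5  h12:5  h13:5 — peak 5 ≤ 5.

yes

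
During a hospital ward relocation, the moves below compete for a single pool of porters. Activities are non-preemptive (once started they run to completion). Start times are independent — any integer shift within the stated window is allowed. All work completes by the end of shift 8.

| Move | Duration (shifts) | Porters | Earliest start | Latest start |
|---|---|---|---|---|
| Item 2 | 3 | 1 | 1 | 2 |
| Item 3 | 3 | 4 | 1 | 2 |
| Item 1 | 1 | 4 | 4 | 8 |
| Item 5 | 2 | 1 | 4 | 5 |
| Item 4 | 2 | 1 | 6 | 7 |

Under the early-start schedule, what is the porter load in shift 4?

At early start, shift 4 has: Item 1, Item 5.
Demand: 4 + 1 = 5.

5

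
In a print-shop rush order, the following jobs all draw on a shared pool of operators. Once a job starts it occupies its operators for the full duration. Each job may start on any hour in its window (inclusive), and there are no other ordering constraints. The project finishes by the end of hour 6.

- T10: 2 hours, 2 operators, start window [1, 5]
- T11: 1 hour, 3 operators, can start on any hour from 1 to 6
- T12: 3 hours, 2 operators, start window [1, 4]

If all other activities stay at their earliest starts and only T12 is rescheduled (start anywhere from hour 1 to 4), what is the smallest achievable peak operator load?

5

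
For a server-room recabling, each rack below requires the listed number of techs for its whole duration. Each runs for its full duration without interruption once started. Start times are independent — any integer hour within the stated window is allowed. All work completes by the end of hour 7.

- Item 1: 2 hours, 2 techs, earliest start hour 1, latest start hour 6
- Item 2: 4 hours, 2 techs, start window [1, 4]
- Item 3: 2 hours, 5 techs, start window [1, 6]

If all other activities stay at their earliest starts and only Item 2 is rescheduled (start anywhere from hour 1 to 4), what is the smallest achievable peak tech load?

7

Item 2@1: h1:9  h2:9  h3:2  h4:2  h5:0  h6:0  h7:0 → peak 9
Item 2@2: h1:7  h2:9  h3:2  h4:2  h5:2  h6:0  h7:0 → peak 9
Item 2@3: h1:7  h2:7  h3:2  h4:2  h5:2  h6:2  h7:0 → peak 7
Item 2@4: h1:7  h2:7  h3:0  h4:2  h5:2  h6:2  h7:2 → peak 7
Best is Item 2@3, peak 7.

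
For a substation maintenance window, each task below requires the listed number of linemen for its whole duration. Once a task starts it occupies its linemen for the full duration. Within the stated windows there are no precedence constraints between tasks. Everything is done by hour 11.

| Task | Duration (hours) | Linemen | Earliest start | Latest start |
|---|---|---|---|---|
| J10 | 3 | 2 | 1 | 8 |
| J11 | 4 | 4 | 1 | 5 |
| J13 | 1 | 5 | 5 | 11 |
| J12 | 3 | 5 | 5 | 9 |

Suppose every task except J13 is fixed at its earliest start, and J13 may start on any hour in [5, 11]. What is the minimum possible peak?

J13@5: h1:6  h2:6  h3:6  h4:4  h5:10  h6:5  h7:5  h8:0  h9:0  h10:0  h11:0 → peak 10
J13@6: h1:6  h2:6  h3:6  h4:4  h5:5  h6:10  h7:5  h8:0  h9:0  h10:0  h11:0 → peak 10
J13@7: h1:6  h2:6  h3:6  h4:4  h5:5  h6:5  h7:10  h8:0  h9:0  h10:0  h11:0 → peak 10
J13@8: h1:6  h2:6  h3:6  h4:4  h5:5  h6:5  h7:5  h8:5  h9:0  h10:0  h11:0 → peak 6
J13@9: h1:6  h2:6  h3:6  h4:4  h5:5  h6:5  h7:5  h8:0  h9:5  h10:0  h11:0 → peak 6
J13@10: h1:6  h2:6  h3:6  h4:4  h5:5  h6:5  h7:5  h8:0  h9:0  h10:5  h11:0 → peak 6
J13@11: h1:6  h2:6  h3:6  h4:4  h5:5  h6:5  h7:5  h8:0  h9:0  h10:0  h11:5 → peak 6
Best is J13@8, peak 6.

6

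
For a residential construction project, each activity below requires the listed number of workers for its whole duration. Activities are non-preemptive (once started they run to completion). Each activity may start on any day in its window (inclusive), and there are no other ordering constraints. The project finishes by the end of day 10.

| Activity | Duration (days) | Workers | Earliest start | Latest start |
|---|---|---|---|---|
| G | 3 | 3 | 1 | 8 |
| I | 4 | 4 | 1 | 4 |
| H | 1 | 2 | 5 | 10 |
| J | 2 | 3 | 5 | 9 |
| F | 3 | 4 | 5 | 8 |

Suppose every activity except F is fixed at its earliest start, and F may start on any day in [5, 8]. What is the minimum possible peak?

F@5: d1:7  d2:7  d3:7  d4:4  d5:9  d6:7  d7:4  d8:0  d9:0  d10:0 → peak 9
F@6: d1:7  d2:7  d3:7  d4:4  d5:5  d6:7  d7:4  d8:4  d9:0  d10:0 → peak 7
F@7: d1:7  d2:7  d3:7  d4:4  d5:5  d6:3  d7:4  d8:4  d9:4  d10:0 → peak 7
F@8: d1:7  d2:7  d3:7  d4:4  d5:5  d6:3  d7:0  d8:4  d9:4  d10:4 → peak 7
Best is F@6, peak 7.

7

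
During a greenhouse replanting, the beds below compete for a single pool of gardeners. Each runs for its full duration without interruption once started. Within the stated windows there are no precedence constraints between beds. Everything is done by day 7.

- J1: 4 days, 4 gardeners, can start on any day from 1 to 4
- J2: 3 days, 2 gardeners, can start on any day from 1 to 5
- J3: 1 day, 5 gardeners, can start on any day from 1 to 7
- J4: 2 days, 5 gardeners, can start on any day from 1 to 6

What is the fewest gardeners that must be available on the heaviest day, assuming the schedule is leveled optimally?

6

Early-start (J1@1, J2@1, J3@1, J4@1) gives peak 16: d1:16  d2:11  d3:6  d4:4  d5:0  d6:0  d7:0.
Shift J3→5, J4→6.
Schedule J1@1, J2@1, J3@5, J4@6: d1:6  d2:6  d3:6  d4:4  d5:5  d6:5  d7:5 — peak 6.
Total gardener-days = 37 over 7 days ⇒ peak ≥ ⌈37/7⌉ = 6, so 6 is optimal.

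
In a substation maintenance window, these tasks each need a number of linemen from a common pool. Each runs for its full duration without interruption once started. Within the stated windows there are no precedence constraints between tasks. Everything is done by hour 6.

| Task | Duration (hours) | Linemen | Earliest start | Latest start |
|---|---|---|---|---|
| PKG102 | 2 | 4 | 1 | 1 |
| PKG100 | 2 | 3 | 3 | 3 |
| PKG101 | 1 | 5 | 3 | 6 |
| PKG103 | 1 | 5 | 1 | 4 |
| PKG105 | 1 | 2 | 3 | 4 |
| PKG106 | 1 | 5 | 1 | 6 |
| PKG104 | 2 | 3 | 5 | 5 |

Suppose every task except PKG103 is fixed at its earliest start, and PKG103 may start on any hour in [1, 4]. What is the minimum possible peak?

10

PKG103@1: h1:14  h2:4  h3:10  h4:3  h5:3  h6:3 → peak 14
PKG103@2: h1:9  h2:9  h3:10  h4:3  h5:3  h6:3 → peak 10
PKG103@3: h1:9  h2:4  h3:15  h4:3  h5:3  h6:3 → peak 15
PKG103@4: h1:9  h2:4  h3:10  h4:8  h5:3  h6:3 → peak 10
Best is PKG103@2, peak 10.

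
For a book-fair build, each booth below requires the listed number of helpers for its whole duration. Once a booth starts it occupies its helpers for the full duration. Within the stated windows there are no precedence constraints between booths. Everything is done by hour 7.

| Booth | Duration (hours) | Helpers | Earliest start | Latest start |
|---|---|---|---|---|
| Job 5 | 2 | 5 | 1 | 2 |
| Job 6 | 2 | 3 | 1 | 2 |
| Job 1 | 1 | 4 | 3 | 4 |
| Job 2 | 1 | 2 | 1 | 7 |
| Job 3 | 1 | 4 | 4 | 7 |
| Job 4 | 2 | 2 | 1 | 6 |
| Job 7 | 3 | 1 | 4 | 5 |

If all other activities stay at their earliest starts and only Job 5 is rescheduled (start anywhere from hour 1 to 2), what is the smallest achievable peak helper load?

Job 5@1: h1:12  h2:10  h3:4  h4:5  h5:1  h6:1  h7:0 → peak 12
Job 5@2: h1:7  h2:10  h3:9  h4:5  h5:1  h6:1  h7:0 → peak 10
Best is Job 5@2, peak 10.

10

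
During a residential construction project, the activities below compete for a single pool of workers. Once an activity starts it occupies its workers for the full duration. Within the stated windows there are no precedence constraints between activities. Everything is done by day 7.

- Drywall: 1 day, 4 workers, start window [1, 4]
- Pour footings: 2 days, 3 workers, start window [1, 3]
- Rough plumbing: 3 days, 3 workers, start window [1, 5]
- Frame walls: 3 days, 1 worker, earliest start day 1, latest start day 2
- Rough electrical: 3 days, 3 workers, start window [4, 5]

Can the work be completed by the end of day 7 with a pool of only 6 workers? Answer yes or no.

yes

Schedule Drywall@1, Pour footings@2, Rough plumbing@4, Frame walls@1, Rough electrical@4: d1:5  d2:4  d3:4  d4:6  d5:6  d6:6  d7:0 — peak 6 ≤ 6.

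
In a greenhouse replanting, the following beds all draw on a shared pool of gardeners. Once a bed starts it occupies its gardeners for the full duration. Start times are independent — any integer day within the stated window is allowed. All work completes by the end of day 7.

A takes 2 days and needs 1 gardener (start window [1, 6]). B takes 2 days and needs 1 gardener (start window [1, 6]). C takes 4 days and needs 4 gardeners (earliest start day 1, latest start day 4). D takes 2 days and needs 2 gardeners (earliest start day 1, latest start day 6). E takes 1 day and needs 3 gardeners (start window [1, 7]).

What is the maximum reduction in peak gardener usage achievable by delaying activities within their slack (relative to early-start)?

Early-start peak: d1:11  d2:8  d3:4  d4:4  d5:0  d6:0  d7:0 ⇒ 11.
Leveled (A@1, B@1, C@3, D@1, E@7): d1:4  d2:4  d3:4  d4:4  d5:4  d6:4  d7:3 ⇒ 4.
Reduction 11 − 4 = 7.

7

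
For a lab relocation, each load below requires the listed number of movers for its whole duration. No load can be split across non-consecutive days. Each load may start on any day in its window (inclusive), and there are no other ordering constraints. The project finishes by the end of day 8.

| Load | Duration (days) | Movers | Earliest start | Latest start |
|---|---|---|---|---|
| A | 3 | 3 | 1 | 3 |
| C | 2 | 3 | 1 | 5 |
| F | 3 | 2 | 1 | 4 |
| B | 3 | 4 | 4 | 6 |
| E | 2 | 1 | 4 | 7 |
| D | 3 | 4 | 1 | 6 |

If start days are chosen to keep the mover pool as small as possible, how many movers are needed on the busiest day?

Early-start (A@1, C@1, F@1, B@4, E@4, D@1) gives peak 12: d1:12  d2:12  d3:9  d4:5  d5:5  d6:4  d7:0  d8:0.
Shift F→4, B→6, D→3.
Schedule A@1, C@1, F@4, B@6, E@4, D@3: d1:6  d2:6  d3:7  d4:7  d5:7  d6:6  d7:4  d8:4 — peak 7.

7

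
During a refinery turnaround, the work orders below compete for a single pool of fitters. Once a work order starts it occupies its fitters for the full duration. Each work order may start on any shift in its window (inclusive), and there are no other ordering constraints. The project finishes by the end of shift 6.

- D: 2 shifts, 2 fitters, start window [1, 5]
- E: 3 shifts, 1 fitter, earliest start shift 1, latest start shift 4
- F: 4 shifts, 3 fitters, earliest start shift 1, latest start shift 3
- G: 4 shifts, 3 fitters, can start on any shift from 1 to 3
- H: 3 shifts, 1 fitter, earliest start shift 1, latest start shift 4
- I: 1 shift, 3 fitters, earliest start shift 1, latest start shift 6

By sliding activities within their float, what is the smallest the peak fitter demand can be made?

7

Early-start (D@1, E@1, F@1, G@1, H@1, I@1) gives peak 13: s1:13  s2:10  s3:8  s4:6  s5:0  s6:0.
Shift G→3, H→4, I→5.
Schedule D@1, E@1, F@1, G@3, H@4, I@5: s1:6  s2:6  s3:7  s4:7  s5:7  s6:4 — peak 7.
Total fitter-shifts = 37 over 6 shifts ⇒ peak ≥ ⌈37/6⌉ = 7, so 7 is optimal.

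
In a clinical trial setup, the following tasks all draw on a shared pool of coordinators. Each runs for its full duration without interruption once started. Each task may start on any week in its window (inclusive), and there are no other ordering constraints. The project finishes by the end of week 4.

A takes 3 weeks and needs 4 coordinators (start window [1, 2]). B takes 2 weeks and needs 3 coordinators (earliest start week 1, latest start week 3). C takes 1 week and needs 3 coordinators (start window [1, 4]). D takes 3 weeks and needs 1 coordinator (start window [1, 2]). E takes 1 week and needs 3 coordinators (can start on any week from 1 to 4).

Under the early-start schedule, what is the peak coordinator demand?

14

Early-start schedule: A@1, B@1, C@1, D@1, E@1.
Load per week: week 1: 14, week 2: 8, week 3: 5, week 4: 0.
Peak is 14.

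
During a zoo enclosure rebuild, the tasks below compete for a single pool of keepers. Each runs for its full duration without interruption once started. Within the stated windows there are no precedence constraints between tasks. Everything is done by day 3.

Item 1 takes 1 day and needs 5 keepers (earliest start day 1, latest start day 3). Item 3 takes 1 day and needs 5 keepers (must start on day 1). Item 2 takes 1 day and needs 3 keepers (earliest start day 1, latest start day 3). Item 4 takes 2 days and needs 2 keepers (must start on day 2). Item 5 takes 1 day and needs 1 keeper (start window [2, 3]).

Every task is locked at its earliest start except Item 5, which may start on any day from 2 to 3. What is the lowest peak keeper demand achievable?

Item 5@2: d1:13  d2:3  d3:2 → peak 13
Item 5@3: d1:13  d2:2  d3:3 → peak 13
Best is Item 5@2, peak 13.

13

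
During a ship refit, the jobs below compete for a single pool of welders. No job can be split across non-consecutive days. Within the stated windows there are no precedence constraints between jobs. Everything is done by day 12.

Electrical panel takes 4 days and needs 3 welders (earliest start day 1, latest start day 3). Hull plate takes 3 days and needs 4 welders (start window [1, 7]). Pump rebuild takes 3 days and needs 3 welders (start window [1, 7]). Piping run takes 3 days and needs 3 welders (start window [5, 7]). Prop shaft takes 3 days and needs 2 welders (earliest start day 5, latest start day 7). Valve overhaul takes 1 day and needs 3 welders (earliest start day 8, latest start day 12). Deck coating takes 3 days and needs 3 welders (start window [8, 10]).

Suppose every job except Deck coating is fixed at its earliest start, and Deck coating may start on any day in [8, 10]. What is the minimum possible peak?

10

Deck coating@8: d1:10  d2:10  d3:10  d4:3  d5:5  d6:5  d7:5  d8:6  d9:3  d10:3  d11:0  d12:0 → peak 10
Deck coating@9: d1:10  d2:10  d3:10  d4:3  d5:5  d6:5  d7:5  d8:3  d9:3  d10:3  d11:3  d12:0 → peak 10
Deck coating@10: d1:10  d2:10  d3:10  d4:3  d5:5  d6:5  d7:5  d8:3  d9:0  d10:3  d11:3  d12:3 → peak 10
Best is Deck coating@8, peak 10.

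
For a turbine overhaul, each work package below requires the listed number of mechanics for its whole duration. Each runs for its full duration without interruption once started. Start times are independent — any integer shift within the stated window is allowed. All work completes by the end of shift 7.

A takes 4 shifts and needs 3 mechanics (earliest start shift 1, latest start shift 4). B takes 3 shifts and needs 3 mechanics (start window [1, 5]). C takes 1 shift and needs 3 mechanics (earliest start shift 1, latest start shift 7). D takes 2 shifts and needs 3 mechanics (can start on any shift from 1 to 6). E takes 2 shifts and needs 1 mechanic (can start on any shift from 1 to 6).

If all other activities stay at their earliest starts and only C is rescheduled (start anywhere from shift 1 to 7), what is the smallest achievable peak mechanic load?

10

C@1: s1:13  s2:10  s3:6  s4:3  s5:0  s6:0  s7:0 → peak 13
C@2: s1:10  s2:13  s3:6  s4:3  s5:0  s6:0  s7:0 → peak 13
C@3: s1:10  s2:10  s3:9  s4:3  s5:0  s6:0  s7:0 → peak 10
C@4: s1:10  s2:10  s3:6  s4:6  s5:0  s6:0  s7:0 → peak 10
C@5: s1:10  s2:10  s3:6  s4:3  s5:3  s6:0  s7:0 → peak 10
C@6: s1:10  s2:10  s3:6  s4:3  s5:0  s6:3  s7:0 → peak 10
C@7: s1:10  s2:10  s3:6  s4:3  s5:0  s6:0  s7:3 → peak 10
Best is C@3, peak 10.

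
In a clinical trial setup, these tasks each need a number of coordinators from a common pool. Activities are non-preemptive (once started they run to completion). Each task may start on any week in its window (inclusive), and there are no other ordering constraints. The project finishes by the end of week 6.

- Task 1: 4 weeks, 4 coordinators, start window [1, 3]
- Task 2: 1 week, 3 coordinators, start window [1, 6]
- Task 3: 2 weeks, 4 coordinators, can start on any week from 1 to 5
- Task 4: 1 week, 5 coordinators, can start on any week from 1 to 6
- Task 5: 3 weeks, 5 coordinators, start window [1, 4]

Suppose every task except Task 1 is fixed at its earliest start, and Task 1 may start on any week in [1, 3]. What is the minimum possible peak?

17

Task 1@1: w1:21  w2:13  w3:9  w4:4  w5:0  w6:0 → peak 21
Task 1@2: w1:17  w2:13  w3:9  w4:4  w5:4  w6:0 → peak 17
Task 1@3: w1:17  w2:9  w3:9  w4:4  w5:4  w6:4 → peak 17
Best is Task 1@2, peak 17.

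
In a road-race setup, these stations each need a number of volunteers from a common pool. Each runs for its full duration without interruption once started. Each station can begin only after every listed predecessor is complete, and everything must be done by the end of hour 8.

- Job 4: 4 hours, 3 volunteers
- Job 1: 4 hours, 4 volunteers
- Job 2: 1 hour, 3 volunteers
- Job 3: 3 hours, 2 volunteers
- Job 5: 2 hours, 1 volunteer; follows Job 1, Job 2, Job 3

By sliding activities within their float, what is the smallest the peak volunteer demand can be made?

6

Early-start (Job 4@1, Job 1@1, Job 2@1, Job 3@1, Job 5@5) gives peak 12: h1:12  h2:9  h3:9  h4:7  h5:1  h6:1  h7:0  h8:0.
Shift Job 4→5, Job 2→5, Job 5→6.
Schedule Job 4@5, Job 1@1, Job 2@5, Job 3@1, Job 5@6: h1:6  h2:6  h3:6  h4:4  h5:6  h6:4  h7:4  h8:3 — peak 6.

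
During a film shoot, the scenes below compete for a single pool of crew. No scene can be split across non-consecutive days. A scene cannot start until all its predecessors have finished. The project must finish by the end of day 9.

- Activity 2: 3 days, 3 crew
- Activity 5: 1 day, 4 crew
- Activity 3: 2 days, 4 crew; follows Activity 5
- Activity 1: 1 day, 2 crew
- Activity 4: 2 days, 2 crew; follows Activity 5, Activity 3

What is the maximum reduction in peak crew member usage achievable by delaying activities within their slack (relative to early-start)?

Early-start peak: d1:9  d2:7  d3:7  d4:2  d5:2  d6:0  d7:0  d8:0  d9:0 ⇒ 9.
Leveled (Activity 2@1, Activity 5@4, Activity 3@5, Activity 1@7, Activity 4@7): d1:3  d2:3  d3:3  d4:4  d5:4  d6:4  d7:4  d8:2  d9:0 ⇒ 4.
Reduction 9 − 4 = 5.

5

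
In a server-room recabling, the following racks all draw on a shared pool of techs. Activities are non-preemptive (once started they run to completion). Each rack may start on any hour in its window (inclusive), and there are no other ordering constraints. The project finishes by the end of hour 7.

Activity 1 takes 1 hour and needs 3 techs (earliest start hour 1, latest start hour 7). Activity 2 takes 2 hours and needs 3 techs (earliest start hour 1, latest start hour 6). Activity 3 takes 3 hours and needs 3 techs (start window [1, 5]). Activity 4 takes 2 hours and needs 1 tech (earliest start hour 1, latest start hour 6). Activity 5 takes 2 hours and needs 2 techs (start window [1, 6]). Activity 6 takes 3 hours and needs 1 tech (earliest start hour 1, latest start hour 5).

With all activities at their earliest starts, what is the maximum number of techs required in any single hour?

Early-start schedule: Activity 1@1, Activity 2@1, Activity 3@1, Activity 4@1, Activity 5@1, Activity 6@1.
Load per hour: hour 1: 13, hour 2: 10, hour 3: 4, hour 4: 0, hour 5: 0, hour 6: 0, hour 7: 0.
Peak is 13.

13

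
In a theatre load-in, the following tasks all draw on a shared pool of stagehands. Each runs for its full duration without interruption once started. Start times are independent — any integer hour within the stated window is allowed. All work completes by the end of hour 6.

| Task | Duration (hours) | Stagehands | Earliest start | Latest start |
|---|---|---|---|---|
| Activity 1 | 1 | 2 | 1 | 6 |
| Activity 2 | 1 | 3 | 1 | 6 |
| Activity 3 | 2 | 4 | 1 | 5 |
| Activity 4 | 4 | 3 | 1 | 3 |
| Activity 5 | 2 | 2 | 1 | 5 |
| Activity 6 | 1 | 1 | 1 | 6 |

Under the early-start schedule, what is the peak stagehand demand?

Early-start schedule: Activity 1@1, Activity 2@1, Activity 3@1, Activity 4@1, Activity 5@1, Activity 6@1.
Load per hour: hour 1: 15, hour 2: 9, hour 3: 3, hour 4: 3, hour 5: 0, hour 6: 0.
Peak is 15.

15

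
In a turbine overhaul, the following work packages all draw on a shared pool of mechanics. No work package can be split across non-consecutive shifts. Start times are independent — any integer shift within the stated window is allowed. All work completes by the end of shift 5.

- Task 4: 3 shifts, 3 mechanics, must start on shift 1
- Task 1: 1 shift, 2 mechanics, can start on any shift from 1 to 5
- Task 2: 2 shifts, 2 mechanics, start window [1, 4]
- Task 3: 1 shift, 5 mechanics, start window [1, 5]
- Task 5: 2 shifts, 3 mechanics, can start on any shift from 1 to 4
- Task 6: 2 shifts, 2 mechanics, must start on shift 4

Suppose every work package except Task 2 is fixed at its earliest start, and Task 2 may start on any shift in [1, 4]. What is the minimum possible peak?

Task 2@1: s1:15  s2:8  s3:3  s4:2  s5:2 → peak 15
Task 2@2: s1:13  s2:8  s3:5  s4:2  s5:2 → peak 13
Task 2@3: s1:13  s2:6  s3:5  s4:4  s5:2 → peak 13
Task 2@4: s1:13  s2:6  s3:3  s4:4  s5:4 → peak 13
Best is Task 2@2, peak 13.

13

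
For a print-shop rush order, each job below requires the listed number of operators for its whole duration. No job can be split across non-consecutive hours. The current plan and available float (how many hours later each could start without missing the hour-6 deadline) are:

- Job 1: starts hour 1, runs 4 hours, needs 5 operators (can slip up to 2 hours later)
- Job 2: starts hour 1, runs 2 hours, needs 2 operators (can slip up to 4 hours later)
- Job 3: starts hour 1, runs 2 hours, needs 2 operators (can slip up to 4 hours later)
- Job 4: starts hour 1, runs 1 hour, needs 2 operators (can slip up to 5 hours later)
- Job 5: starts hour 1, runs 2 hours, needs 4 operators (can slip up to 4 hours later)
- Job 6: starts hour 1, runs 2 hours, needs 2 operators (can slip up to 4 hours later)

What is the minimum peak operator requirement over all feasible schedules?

8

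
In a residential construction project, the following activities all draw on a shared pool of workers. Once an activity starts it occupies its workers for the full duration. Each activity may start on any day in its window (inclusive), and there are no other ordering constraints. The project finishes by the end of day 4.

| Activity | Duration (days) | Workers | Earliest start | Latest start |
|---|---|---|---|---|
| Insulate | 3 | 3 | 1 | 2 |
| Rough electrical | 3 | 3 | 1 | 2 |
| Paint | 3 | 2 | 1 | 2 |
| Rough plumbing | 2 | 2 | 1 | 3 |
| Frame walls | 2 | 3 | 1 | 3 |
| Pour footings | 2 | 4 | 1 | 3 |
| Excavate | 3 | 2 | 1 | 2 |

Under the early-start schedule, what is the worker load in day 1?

19

At early start, day 1 has: Insulate, Rough electrical, Paint, Rough plumbing, Frame walls, Pour footings, Excavate.
Demand: 3 + 3 + 2 + 2 + 3 + 4 + 2 = 19.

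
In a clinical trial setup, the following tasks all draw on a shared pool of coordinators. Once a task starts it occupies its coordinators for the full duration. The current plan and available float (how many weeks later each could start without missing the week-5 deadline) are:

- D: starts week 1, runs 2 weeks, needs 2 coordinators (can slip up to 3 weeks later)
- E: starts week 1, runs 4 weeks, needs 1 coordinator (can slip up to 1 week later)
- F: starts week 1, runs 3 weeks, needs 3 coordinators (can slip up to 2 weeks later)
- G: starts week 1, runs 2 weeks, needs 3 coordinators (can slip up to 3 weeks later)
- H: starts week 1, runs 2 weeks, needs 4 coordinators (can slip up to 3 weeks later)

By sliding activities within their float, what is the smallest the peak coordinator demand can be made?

Early-start (D@1, E@1, F@1, G@1, H@1) gives peak 13: w1:13  w2:13  w3:4  w4:1  w5:0.
Shift F→3, G→3.
Schedule D@1, E@1, F@3, G@3, H@1: w1:7  w2:7  w3:7  w4:7  w5:3 — peak 7.
Total coordinator-weeks = 31 over 5 weeks ⇒ peak ≥ ⌈31/5⌉ = 7, so 7 is optimal.

7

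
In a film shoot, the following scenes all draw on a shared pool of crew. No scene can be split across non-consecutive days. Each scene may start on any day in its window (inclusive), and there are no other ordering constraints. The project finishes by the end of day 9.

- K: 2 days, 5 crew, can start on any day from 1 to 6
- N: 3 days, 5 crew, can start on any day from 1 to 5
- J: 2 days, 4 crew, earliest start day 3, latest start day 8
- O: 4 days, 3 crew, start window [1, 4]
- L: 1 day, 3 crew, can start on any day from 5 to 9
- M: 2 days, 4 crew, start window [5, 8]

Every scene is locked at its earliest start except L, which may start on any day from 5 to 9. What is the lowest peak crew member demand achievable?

L@5: d1:13  d2:13  d3:12  d4:7  d5:7  d6:4  d7:0  d8:0  d9:0 → peak 13
L@6: d1:13  d2:13  d3:12  d4:7  d5:4  d6:7  d7:0  d8:0  d9:0 → peak 13
L@7: d1:13  d2:13  d3:12  d4:7  d5:4  d6:4  d7:3  d8:0  d9:0 → peak 13
L@8: d1:13  d2:13  d3:12  d4:7  d5:4  d6:4  d7:0  d8:3  d9:0 → peak 13
L@9: d1:13  d2:13  d3:12  d4:7  d5:4  d6:4  d7:0  d8:0  d9:3 → peak 13
Best is L@5, peak 13.

13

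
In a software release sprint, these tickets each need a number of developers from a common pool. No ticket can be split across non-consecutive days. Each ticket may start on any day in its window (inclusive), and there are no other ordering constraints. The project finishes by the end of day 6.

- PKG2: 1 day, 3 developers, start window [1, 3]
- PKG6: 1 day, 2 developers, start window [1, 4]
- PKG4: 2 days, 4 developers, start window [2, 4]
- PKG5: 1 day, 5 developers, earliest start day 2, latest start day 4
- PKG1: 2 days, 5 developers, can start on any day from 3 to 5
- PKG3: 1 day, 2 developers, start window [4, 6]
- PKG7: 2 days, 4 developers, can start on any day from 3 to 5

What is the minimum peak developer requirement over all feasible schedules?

Early-start (PKG2@1, PKG6@1, PKG4@2, PKG5@2, PKG1@3, PKG3@4, PKG7@3) gives peak 13: d1:5  d2:9  d3:13  d4:11  d5:0  d6:0.
Shift PKG4→3, PKG1→5, PKG3→5.
Schedule PKG2@1, PKG6@1, PKG4@3, PKG5@2, PKG1@5, PKG3@5, PKG7@3: d1:5  d2:5  d3:8  d4:8  d5:7  d6:5 — peak 8.

8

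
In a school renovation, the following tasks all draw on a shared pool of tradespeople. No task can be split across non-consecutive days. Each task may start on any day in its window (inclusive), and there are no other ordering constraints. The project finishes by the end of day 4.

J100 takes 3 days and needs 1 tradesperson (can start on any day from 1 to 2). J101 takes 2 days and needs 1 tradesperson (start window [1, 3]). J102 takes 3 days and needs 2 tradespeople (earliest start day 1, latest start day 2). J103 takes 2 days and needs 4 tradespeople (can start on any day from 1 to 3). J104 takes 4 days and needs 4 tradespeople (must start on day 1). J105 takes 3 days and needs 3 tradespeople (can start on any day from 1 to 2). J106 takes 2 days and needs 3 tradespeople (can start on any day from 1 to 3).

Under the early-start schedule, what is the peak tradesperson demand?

18

Early-start schedule: J100@1, J101@1, J102@1, J103@1, J104@1, J105@1, J106@1.
Load per day: day 1: 18, day 2: 18, day 3: 10, day 4: 4.
Peak is 18.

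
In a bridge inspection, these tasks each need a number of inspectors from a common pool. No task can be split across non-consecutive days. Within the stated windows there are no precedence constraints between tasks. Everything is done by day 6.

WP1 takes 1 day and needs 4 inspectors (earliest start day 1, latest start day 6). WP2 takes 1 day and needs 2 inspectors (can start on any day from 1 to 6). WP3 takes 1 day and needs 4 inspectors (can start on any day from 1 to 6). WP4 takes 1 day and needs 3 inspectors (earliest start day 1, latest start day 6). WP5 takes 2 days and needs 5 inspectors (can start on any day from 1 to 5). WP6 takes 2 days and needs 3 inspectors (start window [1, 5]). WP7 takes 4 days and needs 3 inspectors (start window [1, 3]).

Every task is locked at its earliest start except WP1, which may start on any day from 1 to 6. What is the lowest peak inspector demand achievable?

20

WP1@1: d1:24  d2:11  d3:3  d4:3  d5:0  d6:0 → peak 24
WP1@2: d1:20  d2:15  d3:3  d4:3  d5:0  d6:0 → peak 20
WP1@3: d1:20  d2:11  d3:7  d4:3  d5:0  d6:0 → peak 20
WP1@4: d1:20  d2:11  d3:3  d4:7  d5:0  d6:0 → peak 20
WP1@5: d1:20  d2:11  d3:3  d4:3  d5:4  d6:0 → peak 20
WP1@6: d1:20  d2:11  d3:3  d4:3  d5:0  d6:4 → peak 20
Best is WP1@2, peak 20.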